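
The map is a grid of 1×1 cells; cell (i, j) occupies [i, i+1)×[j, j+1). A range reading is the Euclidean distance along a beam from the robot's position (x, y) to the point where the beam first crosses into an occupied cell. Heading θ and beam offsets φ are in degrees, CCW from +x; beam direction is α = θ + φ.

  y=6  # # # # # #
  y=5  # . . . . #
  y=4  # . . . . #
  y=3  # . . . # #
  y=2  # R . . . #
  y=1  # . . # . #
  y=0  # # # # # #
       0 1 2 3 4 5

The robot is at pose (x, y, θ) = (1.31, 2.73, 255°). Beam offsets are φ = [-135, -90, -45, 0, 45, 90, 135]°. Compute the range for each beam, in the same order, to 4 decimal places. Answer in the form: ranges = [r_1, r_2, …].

ranges = [0.6200, 0.3209, 0.3580, 1.1977, 1.9976, 3.8202, 4.2608]

beam 1: φ=-135°, α=120°
  dir = (cos 120°, sin 120°) = (-0.5000, 0.8660); from cell (1,2)
  next x-line at t=0.6200, next y-line at t=0.3118; Δt_x=2.0000, Δt_y=1.1547
    y: enter (1,3) at t=0.3118
    x: enter (0,3) at t=0.6200 ← occupied
  → r_1 = 0.6200
beam 2: φ=-90°, α=165°
  dir = (cos 165°, sin 165°) = (-0.9659, 0.2588); from cell (1,2)
  next x-line at t=0.3209, next y-line at t=1.0432; Δt_x=1.0353, Δt_y=3.8637
    x: enter (0,2) at t=0.3209 ← occupied
  → r_2 = 0.3209
beam 3: φ=-45°, α=210°
  dir = (cos 210°, sin 210°) = (-0.8660, -0.5000); from cell (1,2)
  next x-line at t=0.3580, next y-line at t=1.4600; Δt_x=1.1547, Δt_y=2.0000
    x: enter (0,2) at t=0.3580 ← occupied
  → r_3 = 0.3580
beam 4: φ=0°, α=255°
  dir = (cos 255°, sin 255°) = (-0.2588, -0.9659); from cell (1,2)
  next x-line at t=1.1977, next y-line at t=0.7558; Δt_x=3.8637, Δt_y=1.0353
    y: enter (1,1) at t=0.7558
    x: enter (0,1) at t=1.1977 ← occupied
  → r_4 = 1.1977
beam 5: φ=45°, α=300°
  dir = (cos 300°, sin 300°) = (0.5000, -0.8660); from cell (1,2)
  next x-line at t=1.3800, next y-line at t=0.8429; Δt_x=2.0000, Δt_y=1.1547
    y: enter (1,1) at t=0.8429
    x: enter (2,1) at t=1.3800
    y: enter (2,0) at t=1.9976 ← occupied
  → r_5 = 1.9976
beam 6: φ=90°, α=345°
  dir = (cos 345°, sin 345°) = (0.9659, -0.2588); from cell (1,2)
  next x-line at t=0.7143, next y-line at t=2.8205; Δt_x=1.0353, Δt_y=3.8637
    x: enter (2,2) at t=0.7143
    x: enter (3,2) at t=1.7496
    x: enter (4,2) at t=2.7849
    y: enter (4,1) at t=2.8205
    x: enter (5,1) at t=3.8202 ← occupied
  → r_6 = 3.8202
beam 7: φ=135°, α=30°
  dir = (cos 30°, sin 30°) = (0.8660, 0.5000); from cell (1,2)
  next x-line at t=0.7967, next y-line at t=0.5400; Δt_x=1.1547, Δt_y=2.0000
    y: enter (1,3) at t=0.5400
    x: enter (2,3) at t=0.7967
    x: enter (3,3) at t=1.9514
    y: enter (3,4) at t=2.5400
    x: enter (4,4) at t=3.1061
    x: enter (5,4) at t=4.2608 ← occupied
  → r_7 = 4.2608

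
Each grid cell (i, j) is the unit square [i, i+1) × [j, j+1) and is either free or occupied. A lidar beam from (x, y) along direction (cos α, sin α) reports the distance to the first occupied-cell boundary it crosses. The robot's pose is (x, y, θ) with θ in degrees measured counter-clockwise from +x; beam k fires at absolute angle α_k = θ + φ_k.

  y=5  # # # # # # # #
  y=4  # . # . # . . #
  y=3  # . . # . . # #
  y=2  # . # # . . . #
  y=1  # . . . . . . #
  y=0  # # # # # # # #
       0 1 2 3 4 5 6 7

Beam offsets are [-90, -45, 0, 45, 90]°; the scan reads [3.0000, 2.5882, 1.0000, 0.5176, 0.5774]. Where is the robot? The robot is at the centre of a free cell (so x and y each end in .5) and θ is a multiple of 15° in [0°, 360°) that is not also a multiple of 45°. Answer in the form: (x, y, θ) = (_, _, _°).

Enumerate (i+0.5, j+0.5, θ) over the 18 free cells and 16 admissible headings. For each, cast all 5 beams and compare to the given ranges.
  (2.5, 1.5, 120°): beam 1 = 1.0000 ≠ 3.0000 ✗
  (5.5, 4.5, 75°): beam 1 = 1.5529 ≠ 3.0000 ✗
  (4.5, 2.5, 165°): beam 1 = 1.5529 ≠ 3.0000 ✗
  (2.5, 3.5, 240°): beam 1 = 1.7321 ≠ 3.0000 ✗
  …
  (6.5, 1.5, 210°): r_1=3.0000, r_2=2.5882, r_3=1.0000, r_4=0.5176, r_5=0.5774 — all match ✓
Unique over the lattice → pose = (6.5, 1.5, 210°).

(x, y, θ) = (6.5, 1.5, 210°)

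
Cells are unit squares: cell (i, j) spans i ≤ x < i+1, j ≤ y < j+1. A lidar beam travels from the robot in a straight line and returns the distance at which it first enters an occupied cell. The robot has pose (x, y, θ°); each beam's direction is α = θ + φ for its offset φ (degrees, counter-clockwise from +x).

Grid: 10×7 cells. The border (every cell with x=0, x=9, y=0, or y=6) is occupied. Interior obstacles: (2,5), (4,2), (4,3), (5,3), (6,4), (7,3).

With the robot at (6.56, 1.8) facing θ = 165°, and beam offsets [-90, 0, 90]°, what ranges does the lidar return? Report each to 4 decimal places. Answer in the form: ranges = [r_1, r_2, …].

ranges = [1.7000, 1.6150, 0.8282]

beam 1: φ=-90°, α=75°
  cosα=0.2588 sinα=0.9659 | (6,1) | tMaxX 1.7000 tMaxY 0.2071 | tΔX 3.8637 tΔY 1.0353
    t=0.2071 [y] (6,2)
    t=1.2423 [y] (6,3)
    t=1.7000 [x] (7,3) — stop
  → r_1 = 1.7000
beam 2: φ=0°, α=165°
  cosα=-0.9659 sinα=0.2588 | (6,1) | tMaxX 0.5798 tMaxY 0.7727 | tΔX 1.0353 tΔY 3.8637
    t=0.5798 [x] (5,1)
    t=0.7727 [y] (5,2)
    t=1.6150 [x] (4,2) — stop
  → r_2 = 1.6150
beam 3: φ=90°, α=255°
  cosα=-0.2588 sinα=-0.9659 | (6,1) | tMaxX 2.1637 tMaxY 0.8282 | tΔX 3.8637 tΔY 1.0353
    t=0.8282 [y] (6,0) — stop
  → r_3 = 0.8282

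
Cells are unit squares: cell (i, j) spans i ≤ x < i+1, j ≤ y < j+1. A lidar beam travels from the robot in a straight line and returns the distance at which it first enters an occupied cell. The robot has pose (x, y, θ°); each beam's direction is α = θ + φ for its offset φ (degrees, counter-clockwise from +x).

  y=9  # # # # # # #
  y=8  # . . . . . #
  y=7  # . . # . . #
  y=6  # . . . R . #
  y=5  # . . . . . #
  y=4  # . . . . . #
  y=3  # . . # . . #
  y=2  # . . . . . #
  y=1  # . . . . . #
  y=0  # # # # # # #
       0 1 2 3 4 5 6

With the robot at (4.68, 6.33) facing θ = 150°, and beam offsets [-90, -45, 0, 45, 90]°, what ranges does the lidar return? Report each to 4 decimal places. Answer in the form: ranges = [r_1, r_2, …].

beam 1: φ=-90°, α=60°
  cosα=0.5000 sinα=0.8660 | (4,6) | tMaxX 0.6400 tMaxY 0.7736 | tΔX 2.0000 tΔY 1.1547
    t=0.6400 [x] (5,6)
    t=0.7736 [y] (5,7)
    t=1.9283 [y] (5,8)
    t=2.6400 [x] (6,8) — stop
  → r_1 = 2.6400
beam 2: φ=-45°, α=105°
  cosα=-0.2588 sinα=0.9659 | (4,6) | tMaxX 2.6273 tMaxY 0.6936 | tΔX 3.8637 tΔY 1.0353
    t=0.6936 [y] (4,7)
    t=1.7289 [y] (4,8)
    t=2.6273 [x] (3,8)
    t=2.7642 [y] (3,9) — stop
  → r_2 = 2.7642
beam 3: φ=0°, α=150°
  cosα=-0.8660 sinα=0.5000 | (4,6) | tMaxX 0.7852 tMaxY 1.3400 | tΔX 1.1547 tΔY 2.0000
    t=0.7852 [x] (3,6)
    t=1.3400 [y] (3,7) — stop
  → r_3 = 1.3400
beam 4: φ=45°, α=195°
  cosα=-0.9659 sinα=-0.2588 | (4,6) | tMaxX 0.7040 tMaxY 1.2750 | tΔX 1.0353 tΔY 3.8637
    t=0.7040 [x] (3,6)
    t=1.2750 [y] (3,5)
    t=1.7393 [x] (2,5)
    t=2.7745 [x] (1,5)
    t=3.8098 [x] (0,5) — stop
  → r_4 = 3.8098
beam 5: φ=90°, α=240°
  cosα=-0.5000 sinα=-0.8660 | (4,6) | tMaxX 1.3600 tMaxY 0.3811 | tΔX 2.0000 tΔY 1.1547
    t=0.3811 [y] (4,5)
    t=1.3600 [x] (3,5)
    t=1.5358 [y] (3,4)
    t=2.6905 [y] (3,3) — stop
  → r_5 = 2.6905

ranges = [2.6400, 2.7642, 1.3400, 3.8098, 2.6905]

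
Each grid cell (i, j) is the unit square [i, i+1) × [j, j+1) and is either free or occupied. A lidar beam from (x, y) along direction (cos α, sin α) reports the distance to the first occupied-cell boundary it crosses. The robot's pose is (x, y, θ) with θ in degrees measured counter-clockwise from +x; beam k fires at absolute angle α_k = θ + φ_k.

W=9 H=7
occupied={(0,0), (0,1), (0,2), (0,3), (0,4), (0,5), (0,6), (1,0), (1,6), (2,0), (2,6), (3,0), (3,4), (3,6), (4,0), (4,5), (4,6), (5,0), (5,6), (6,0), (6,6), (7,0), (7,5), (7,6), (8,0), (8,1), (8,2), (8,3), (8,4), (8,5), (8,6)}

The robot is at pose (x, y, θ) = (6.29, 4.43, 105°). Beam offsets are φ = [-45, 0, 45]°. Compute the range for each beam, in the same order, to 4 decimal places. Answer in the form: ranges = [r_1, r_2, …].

beam 1: φ=-45°, α=60°
  d=(0.5000,0.8660)  start (6,4)  tX=1.4200 tY=0.6582  stride 1/|dx|=2.0000 1/|dy|=1.1547
    cross y-line → (6,5), t=0.6582
    cross x-line → (7,5), t=1.4200 (wall)
  → r_1 = 1.4200
beam 2: φ=0°, α=105°
  d=(-0.2588,0.9659)  start (6,4)  tX=1.1205 tY=0.5901  stride 1/|dx|=3.8637 1/|dy|=1.0353
    cross y-line → (6,5), t=0.5901
    cross x-line → (5,5), t=1.1205
    cross y-line → (5,6), t=1.6254 (wall)
  → r_2 = 1.6254
beam 3: φ=45°, α=150°
  d=(-0.8660,0.5000)  start (6,4)  tX=0.3349 tY=1.1400  stride 1/|dx|=1.1547 1/|dy|=2.0000
    cross x-line → (5,4), t=0.3349
    cross y-line → (5,5), t=1.1400
    cross x-line → (4,5), t=1.4896 (wall)
  → r_3 = 1.4896

ranges = [1.4200, 1.6254, 1.4896]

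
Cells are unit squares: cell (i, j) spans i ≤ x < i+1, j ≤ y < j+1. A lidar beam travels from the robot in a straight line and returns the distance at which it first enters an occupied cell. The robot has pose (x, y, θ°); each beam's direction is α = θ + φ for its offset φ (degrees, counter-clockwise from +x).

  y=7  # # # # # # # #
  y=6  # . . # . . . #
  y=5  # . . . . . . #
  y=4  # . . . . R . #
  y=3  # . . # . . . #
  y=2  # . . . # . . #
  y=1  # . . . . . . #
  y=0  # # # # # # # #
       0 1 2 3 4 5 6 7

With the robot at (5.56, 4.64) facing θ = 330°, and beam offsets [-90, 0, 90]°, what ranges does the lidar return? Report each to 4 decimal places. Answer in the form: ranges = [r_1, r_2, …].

beam 1: φ=-90°, α=240°
  d=(-0.5000,-0.8660)  start (5,4)  tX=1.1200 tY=0.7390  stride 1/|dx|=2.0000 1/|dy|=1.1547
    cross y-line → (5,3), t=0.7390
    cross x-line → (4,3), t=1.1200
    cross y-line → (4,2), t=1.8937 (wall)
  → r_1 = 1.8937
beam 2: φ=0°, α=330°
  d=(0.8660,-0.5000)  start (5,4)  tX=0.5081 tY=1.2800  stride 1/|dx|=1.1547 1/|dy|=2.0000
    cross x-line → (6,4), t=0.5081
    cross y-line → (6,3), t=1.2800
    cross x-line → (7,3), t=1.6628 (wall)
  → r_2 = 1.6628
beam 3: φ=90°, α=60°
  d=(0.5000,0.8660)  start (5,4)  tX=0.8800 tY=0.4157  stride 1/|dx|=2.0000 1/|dy|=1.1547
    cross y-line → (5,5), t=0.4157
    cross x-line → (6,5), t=0.8800
    cross y-line → (6,6), t=1.5704
    cross y-line → (6,7), t=2.7251 (wall)
  → r_3 = 2.7251

ranges = [1.8937, 1.6628, 2.7251]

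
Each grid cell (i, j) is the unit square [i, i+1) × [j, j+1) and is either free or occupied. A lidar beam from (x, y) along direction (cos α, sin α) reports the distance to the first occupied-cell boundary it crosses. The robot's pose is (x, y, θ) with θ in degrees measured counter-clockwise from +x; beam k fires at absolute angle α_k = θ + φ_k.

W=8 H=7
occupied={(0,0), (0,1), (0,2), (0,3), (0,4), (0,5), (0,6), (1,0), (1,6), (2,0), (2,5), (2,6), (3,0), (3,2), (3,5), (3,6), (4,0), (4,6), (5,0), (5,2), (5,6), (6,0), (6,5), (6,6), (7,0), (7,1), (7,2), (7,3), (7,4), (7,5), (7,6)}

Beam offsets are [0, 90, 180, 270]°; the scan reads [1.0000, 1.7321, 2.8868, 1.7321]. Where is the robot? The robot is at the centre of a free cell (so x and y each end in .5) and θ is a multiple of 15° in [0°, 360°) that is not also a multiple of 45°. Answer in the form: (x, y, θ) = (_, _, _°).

(x, y, θ) = (4.5, 4.5, 150°)

Enumerate (i+0.5, j+0.5, θ) over the 25 free cells and 16 admissible headings. For each, cast all 4 beams and compare to the given ranges.
  (2.5, 2.5, 15°): beam 1 = 0.5176 ≠ 1.0000 ✗
  (3.5, 3.5, 150°): beam 1 = 2.8868 ≠ 1.0000 ✗
  (6.5, 4.5, 300°): beam 2 = 0.5774 ≠ 1.7321 ✗
  (1.5, 3.5, 240°): beam 3 = 1.7321 ≠ 2.8868 ✗
  …
  (4.5, 4.5, 150°): r_1=1.0000, r_2=1.7321, r_3=2.8868, r_4=1.7321 — all match ✓
Unique over the lattice → pose = (4.5, 4.5, 150°).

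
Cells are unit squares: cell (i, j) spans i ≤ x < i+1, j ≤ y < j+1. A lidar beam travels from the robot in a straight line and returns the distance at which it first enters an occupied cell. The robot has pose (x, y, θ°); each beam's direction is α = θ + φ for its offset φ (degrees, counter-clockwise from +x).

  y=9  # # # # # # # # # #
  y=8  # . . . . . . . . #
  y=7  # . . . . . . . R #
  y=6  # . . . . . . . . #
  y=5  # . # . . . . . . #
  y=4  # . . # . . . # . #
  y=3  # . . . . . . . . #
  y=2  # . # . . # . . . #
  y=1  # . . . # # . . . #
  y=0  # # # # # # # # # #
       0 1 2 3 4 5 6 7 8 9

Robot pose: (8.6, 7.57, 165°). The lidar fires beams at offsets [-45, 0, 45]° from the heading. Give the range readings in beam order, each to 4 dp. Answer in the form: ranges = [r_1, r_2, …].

beam 1: φ=-45°, α=120°
  d=(-0.5000,0.8660)  start (8,7)  tX=1.2000 tY=0.4965  stride 1/|dx|=2.0000 1/|dy|=1.1547
    cross y-line → (8,8), t=0.4965
    cross x-line → (7,8), t=1.2000
    cross y-line → (7,9), t=1.6512 (wall)
  → r_1 = 1.6512
beam 2: φ=0°, α=165°
  d=(-0.9659,0.2588)  start (8,7)  tX=0.6212 tY=1.6614  stride 1/|dx|=1.0353 1/|dy|=3.8637
    cross x-line → (7,7), t=0.6212
    cross x-line → (6,7), t=1.6564
    cross y-line → (6,8), t=1.6614
    cross x-line → (5,8), t=2.6917
    cross x-line → (4,8), t=3.7270
    cross x-line → (3,8), t=4.7623
    cross y-line → (3,9), t=5.5251 (wall)
  → r_2 = 5.5251
beam 3: φ=45°, α=210°
  d=(-0.8660,-0.5000)  start (8,7)  tX=0.6928 tY=1.1400  stride 1/|dx|=1.1547 1/|dy|=2.0000
    cross x-line → (7,7), t=0.6928
    cross y-line → (7,6), t=1.1400
    cross x-line → (6,6), t=1.8475
    cross x-line → (5,6), t=3.0022
    cross y-line → (5,5), t=3.1400
    cross x-line → (4,5), t=4.1569
    cross y-line → (4,4), t=5.1400
    cross x-line → (3,4), t=5.3116 (wall)
  → r_3 = 5.3116

ranges = [1.6512, 5.5251, 5.3116]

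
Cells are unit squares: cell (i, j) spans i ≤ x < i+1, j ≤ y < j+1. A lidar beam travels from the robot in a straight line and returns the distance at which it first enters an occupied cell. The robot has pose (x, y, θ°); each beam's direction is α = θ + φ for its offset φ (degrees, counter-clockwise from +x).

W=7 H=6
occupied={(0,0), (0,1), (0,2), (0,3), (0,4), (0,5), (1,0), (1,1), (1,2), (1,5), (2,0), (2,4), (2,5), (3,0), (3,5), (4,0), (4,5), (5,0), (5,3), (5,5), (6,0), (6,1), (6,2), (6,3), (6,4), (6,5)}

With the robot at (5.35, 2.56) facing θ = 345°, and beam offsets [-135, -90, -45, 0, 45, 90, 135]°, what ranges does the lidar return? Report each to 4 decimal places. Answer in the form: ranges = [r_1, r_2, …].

ranges = [3.1200, 1.6150, 1.3000, 0.6729, 0.7506, 0.4555, 0.5081]

beam 1: φ=-135°, α=210°
  d=(-0.8660,-0.5000)  start (5,2)  tX=0.4041 tY=1.1200  stride 1/|dx|=1.1547 1/|dy|=2.0000
    cross x-line → (4,2), t=0.4041
    cross y-line → (4,1), t=1.1200
    cross x-line → (3,1), t=1.5588
    cross x-line → (2,1), t=2.7135
    cross y-line → (2,0), t=3.1200 (wall)
  → r_1 = 3.1200
beam 2: φ=-90°, α=255°
  d=(-0.2588,-0.9659)  start (5,2)  tX=1.3523 tY=0.5798  stride 1/|dx|=3.8637 1/|dy|=1.0353
    cross y-line → (5,1), t=0.5798
    cross x-line → (4,1), t=1.3523
    cross y-line → (4,0), t=1.6150 (wall)
  → r_2 = 1.6150
beam 3: φ=-45°, α=300°
  d=(0.5000,-0.8660)  start (5,2)  tX=1.3000 tY=0.6466  stride 1/|dx|=2.0000 1/|dy|=1.1547
    cross y-line → (5,1), t=0.6466
    cross x-line → (6,1), t=1.3000 (wall)
  → r_3 = 1.3000
beam 4: φ=0°, α=345°
  d=(0.9659,-0.2588)  start (5,2)  tX=0.6729 tY=2.1637  stride 1/|dx|=1.0353 1/|dy|=3.8637
    cross x-line → (6,2), t=0.6729 (wall)
  → r_4 = 0.6729
beam 5: φ=45°, α=30°
  d=(0.8660,0.5000)  start (5,2)  tX=0.7506 tY=0.8800  stride 1/|dx|=1.1547 1/|dy|=2.0000
    cross x-line → (6,2), t=0.7506 (wall)
  → r_5 = 0.7506
beam 6: φ=90°, α=75°
  d=(0.2588,0.9659)  start (5,2)  tX=2.5114 tY=0.4555  stride 1/|dx|=3.8637 1/|dy|=1.0353
    cross y-line → (5,3), t=0.4555 (wall)
  → r_6 = 0.4555
beam 7: φ=135°, α=120°
  d=(-0.5000,0.8660)  start (5,2)  tX=0.7000 tY=0.5081  stride 1/|dx|=2.0000 1/|dy|=1.1547
    cross y-line → (5,3), t=0.5081 (wall)
  → r_7 = 0.5081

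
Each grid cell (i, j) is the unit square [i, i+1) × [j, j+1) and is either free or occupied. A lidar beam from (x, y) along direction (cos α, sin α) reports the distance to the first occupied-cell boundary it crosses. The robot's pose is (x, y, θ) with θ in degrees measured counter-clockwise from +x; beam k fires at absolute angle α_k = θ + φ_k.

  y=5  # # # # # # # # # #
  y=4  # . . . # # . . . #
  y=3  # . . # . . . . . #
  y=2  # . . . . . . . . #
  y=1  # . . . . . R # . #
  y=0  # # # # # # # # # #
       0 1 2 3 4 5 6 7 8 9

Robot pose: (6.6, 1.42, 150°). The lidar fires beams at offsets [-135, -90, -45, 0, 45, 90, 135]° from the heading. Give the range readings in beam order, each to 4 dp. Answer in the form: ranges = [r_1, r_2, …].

ranges = [0.4141, 4.1338, 2.6710, 3.1600, 1.6228, 0.4850, 0.4348]

beam 1: φ=-135°, α=15°
  direction (0.9659, 0.2588); cell (6,1); t to first gridline: x 0.4141, y 2.2409 (then +1.0353 / +3.8637)
    (7,1) via x @ 0.4141  # hit
  → r_1 = 0.4141
beam 2: φ=-90°, α=60°
  direction (0.5000, 0.8660); cell (6,1); t to first gridline: x 0.8000, y 0.6697 (then +2.0000 / +1.1547)
    (6,2) via y @ 0.6697
    (7,2) via x @ 0.8000
    (7,3) via y @ 1.8244
    (8,3) via x @ 2.8000
    (8,4) via y @ 2.9791
    (8,5) via y @ 4.1338  # hit
  → r_2 = 4.1338
beam 3: φ=-45°, α=105°
  direction (-0.2588, 0.9659); cell (6,1); t to first gridline: x 2.3182, y 0.6005 (then +3.8637 / +1.0353)
    (6,2) via y @ 0.6005
    (6,3) via y @ 1.6357
    (5,3) via x @ 2.3182
    (5,4) via y @ 2.6710  # hit
  → r_3 = 2.6710
beam 4: φ=0°, α=150°
  direction (-0.8660, 0.5000); cell (6,1); t to first gridline: x 0.6928, y 1.1600 (then +1.1547 / +2.0000)
    (5,1) via x @ 0.6928
    (5,2) via y @ 1.1600
    (4,2) via x @ 1.8475
    (3,2) via x @ 3.0022
    (3,3) via y @ 3.1600  # hit
  → r_4 = 3.1600
beam 5: φ=45°, α=195°
  direction (-0.9659, -0.2588); cell (6,1); t to first gridline: x 0.6212, y 1.6228 (then +1.0353 / +3.8637)
    (5,1) via x @ 0.6212
    (5,0) via y @ 1.6228  # hit
  → r_5 = 1.6228
beam 6: φ=90°, α=240°
  direction (-0.5000, -0.8660); cell (6,1); t to first gridline: x 1.2000, y 0.4850 (then +2.0000 / +1.1547)
    (6,0) via y @ 0.4850  # hit
  → r_6 = 0.4850
beam 7: φ=135°, α=285°
  direction (0.2588, -0.9659); cell (6,1); t to first gridline: x 1.5455, y 0.4348 (then +3.8637 / +1.0353)
    (6,0) via y @ 0.4348  # hit
  → r_7 = 0.4348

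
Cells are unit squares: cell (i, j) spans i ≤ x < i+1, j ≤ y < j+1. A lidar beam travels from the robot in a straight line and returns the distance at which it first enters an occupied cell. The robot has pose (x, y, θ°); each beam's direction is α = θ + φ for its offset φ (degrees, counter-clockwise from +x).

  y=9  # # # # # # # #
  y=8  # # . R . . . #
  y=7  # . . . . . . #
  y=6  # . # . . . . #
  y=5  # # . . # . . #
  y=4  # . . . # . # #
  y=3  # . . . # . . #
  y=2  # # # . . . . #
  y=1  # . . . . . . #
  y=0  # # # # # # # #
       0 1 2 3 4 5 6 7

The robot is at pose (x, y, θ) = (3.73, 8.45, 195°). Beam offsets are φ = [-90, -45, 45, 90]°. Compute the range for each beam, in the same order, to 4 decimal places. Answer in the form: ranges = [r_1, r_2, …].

beam 1: φ=-90°, α=105°
  direction (-0.2588, 0.9659); cell (3,8); t to first gridline: x 2.8205, y 0.5694 (then +3.8637 / +1.0353)
    (3,9) via y @ 0.5694  # hit
  → r_1 = 0.5694
beam 2: φ=-45°, α=150°
  direction (-0.8660, 0.5000); cell (3,8); t to first gridline: x 0.8429, y 1.1000 (then +1.1547 / +2.0000)
    (2,8) via x @ 0.8429
    (2,9) via y @ 1.1000  # hit
  → r_2 = 1.1000
beam 3: φ=45°, α=240°
  direction (-0.5000, -0.8660); cell (3,8); t to first gridline: x 1.4600, y 0.5196 (then +2.0000 / +1.1547)
    (3,7) via y @ 0.5196
    (2,7) via x @ 1.4600
    (2,6) via y @ 1.6743  # hit
  → r_3 = 1.6743
beam 4: φ=90°, α=285°
  direction (0.2588, -0.9659); cell (3,8); t to first gridline: x 1.0432, y 0.4659 (then +3.8637 / +1.0353)
    (3,7) via y @ 0.4659
    (4,7) via x @ 1.0432
    (4,6) via y @ 1.5012
    (4,5) via y @ 2.5364  # hit
  → r_4 = 2.5364

ranges = [0.5694, 1.1000, 1.6743, 2.5364]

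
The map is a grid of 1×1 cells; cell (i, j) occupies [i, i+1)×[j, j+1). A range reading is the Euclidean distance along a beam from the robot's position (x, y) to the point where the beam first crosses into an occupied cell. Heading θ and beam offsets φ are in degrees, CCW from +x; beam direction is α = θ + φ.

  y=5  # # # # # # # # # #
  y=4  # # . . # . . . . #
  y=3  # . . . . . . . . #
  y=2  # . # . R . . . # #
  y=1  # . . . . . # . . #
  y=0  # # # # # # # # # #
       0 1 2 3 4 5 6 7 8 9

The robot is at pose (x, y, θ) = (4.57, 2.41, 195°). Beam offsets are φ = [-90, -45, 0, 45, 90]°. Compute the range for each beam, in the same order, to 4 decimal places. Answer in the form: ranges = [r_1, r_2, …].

ranges = [1.6461, 3.1800, 3.6959, 1.6281, 1.4597]

beam 1: φ=-90°, α=105°
  d=(-0.2588,0.9659)  start (4,2)  tX=2.2023 tY=0.6108  stride 1/|dx|=3.8637 1/|dy|=1.0353
    cross y-line → (4,3), t=0.6108
    cross y-line → (4,4), t=1.6461 (wall)
  → r_1 = 1.6461
beam 2: φ=-45°, α=150°
  d=(-0.8660,0.5000)  start (4,2)  tX=0.6582 tY=1.1800  stride 1/|dx|=1.1547 1/|dy|=2.0000
    cross x-line → (3,2), t=0.6582
    cross y-line → (3,3), t=1.1800
    cross x-line → (2,3), t=1.8129
    cross x-line → (1,3), t=2.9676
    cross y-line → (1,4), t=3.1800 (wall)
  → r_2 = 3.1800
beam 3: φ=0°, α=195°
  d=(-0.9659,-0.2588)  start (4,2)  tX=0.5901 tY=1.5841  stride 1/|dx|=1.0353 1/|dy|=3.8637
    cross x-line → (3,2), t=0.5901
    cross y-line → (3,1), t=1.5841
    cross x-line → (2,1), t=1.6254
    cross x-line → (1,1), t=2.6607
    cross x-line → (0,1), t=3.6959 (wall)
  → r_3 = 3.6959
beam 4: φ=45°, α=240°
  d=(-0.5000,-0.8660)  start (4,2)  tX=1.1400 tY=0.4734  stride 1/|dx|=2.0000 1/|dy|=1.1547
    cross y-line → (4,1), t=0.4734
    cross x-line → (3,1), t=1.1400
    cross y-line → (3,0), t=1.6281 (wall)
  → r_4 = 1.6281
beam 5: φ=90°, α=285°
  d=(0.2588,-0.9659)  start (4,2)  tX=1.6614 tY=0.4245  stride 1/|dx|=3.8637 1/|dy|=1.0353
    cross y-line → (4,1), t=0.4245
    cross y-line → (4,0), t=1.4597 (wall)
  → r_5 = 1.4597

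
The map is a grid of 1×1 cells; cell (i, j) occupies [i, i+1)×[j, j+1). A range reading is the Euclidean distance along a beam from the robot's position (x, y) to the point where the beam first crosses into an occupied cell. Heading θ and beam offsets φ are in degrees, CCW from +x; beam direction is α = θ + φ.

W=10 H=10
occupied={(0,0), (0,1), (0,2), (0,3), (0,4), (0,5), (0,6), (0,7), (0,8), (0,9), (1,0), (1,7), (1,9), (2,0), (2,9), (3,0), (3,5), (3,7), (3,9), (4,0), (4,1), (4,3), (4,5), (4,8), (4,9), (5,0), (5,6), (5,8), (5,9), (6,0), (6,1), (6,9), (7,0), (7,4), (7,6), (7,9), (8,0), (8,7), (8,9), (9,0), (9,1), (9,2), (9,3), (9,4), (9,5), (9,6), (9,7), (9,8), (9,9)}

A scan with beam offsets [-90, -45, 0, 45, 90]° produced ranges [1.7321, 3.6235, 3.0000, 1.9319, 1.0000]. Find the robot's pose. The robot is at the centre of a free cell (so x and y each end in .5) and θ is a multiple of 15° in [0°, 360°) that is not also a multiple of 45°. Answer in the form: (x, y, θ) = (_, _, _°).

Candidates: 51 free-cell centres × 16 headings = 816 poses. Raycast each; keep the one whose scan matches to 4 dp.
  (2.5, 7.5, 195°): beam 1 = 1.5529 ≠ 1.7321 ✗
  (2.5, 7.5, 300°): beam 1 = 0.5774 ≠ 1.7321 ✗
  (7.5, 1.5, 300°): beam 1 = 0.5774 ≠ 1.7321 ✗
  …
  (2.5, 4.5, 300°): r_1=1.7321, r_2=3.6235, r_3=3.0000, r_4=1.9319, r_5=1.0000 — all match ✓
No second candidate reproduces the full scan.

(x, y, θ) = (2.5, 4.5, 300°)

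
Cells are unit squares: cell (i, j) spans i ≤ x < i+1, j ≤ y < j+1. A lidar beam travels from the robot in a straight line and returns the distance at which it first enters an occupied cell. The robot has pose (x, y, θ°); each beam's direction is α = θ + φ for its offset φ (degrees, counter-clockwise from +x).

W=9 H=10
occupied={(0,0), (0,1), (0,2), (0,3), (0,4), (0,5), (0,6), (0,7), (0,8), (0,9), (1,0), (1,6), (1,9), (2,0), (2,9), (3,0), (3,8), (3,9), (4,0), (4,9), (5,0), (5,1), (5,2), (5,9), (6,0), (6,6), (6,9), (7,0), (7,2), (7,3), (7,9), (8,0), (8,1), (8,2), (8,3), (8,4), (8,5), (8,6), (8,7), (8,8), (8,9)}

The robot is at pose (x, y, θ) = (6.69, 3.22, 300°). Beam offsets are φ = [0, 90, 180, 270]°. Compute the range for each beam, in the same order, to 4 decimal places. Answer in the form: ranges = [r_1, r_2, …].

ranges = [0.6200, 0.3580, 5.5195, 0.7967]

beam 1: φ=0°, α=300°
  d=(0.5000,-0.8660)  start (6,3)  tX=0.6200 tY=0.2540  stride 1/|dx|=2.0000 1/|dy|=1.1547
    cross y-line → (6,2), t=0.2540
    cross x-line → (7,2), t=0.6200 (wall)
  → r_1 = 0.6200
beam 2: φ=90°, α=30°
  d=(0.8660,0.5000)  start (6,3)  tX=0.3580 tY=1.5600  stride 1/|dx|=1.1547 1/|dy|=2.0000
    cross x-line → (7,3), t=0.3580 (wall)
  → r_2 = 0.3580
beam 3: φ=180°, α=120°
  d=(-0.5000,0.8660)  start (6,3)  tX=1.3800 tY=0.9007  stride 1/|dx|=2.0000 1/|dy|=1.1547
    cross y-line → (6,4), t=0.9007
    cross x-line → (5,4), t=1.3800
    cross y-line → (5,5), t=2.0554
    cross y-line → (5,6), t=3.2101
    cross x-line → (4,6), t=3.3800
    cross y-line → (4,7), t=4.3648
    cross x-line → (3,7), t=5.3800
    cross y-line → (3,8), t=5.5195 (wall)
  → r_3 = 5.5195
beam 4: φ=270°, α=210°
  d=(-0.8660,-0.5000)  start (6,3)  tX=0.7967 tY=0.4400  stride 1/|dx|=1.1547 1/|dy|=2.0000
    cross y-line → (6,2), t=0.4400
    cross x-line → (5,2), t=0.7967 (wall)
  → r_4 = 0.7967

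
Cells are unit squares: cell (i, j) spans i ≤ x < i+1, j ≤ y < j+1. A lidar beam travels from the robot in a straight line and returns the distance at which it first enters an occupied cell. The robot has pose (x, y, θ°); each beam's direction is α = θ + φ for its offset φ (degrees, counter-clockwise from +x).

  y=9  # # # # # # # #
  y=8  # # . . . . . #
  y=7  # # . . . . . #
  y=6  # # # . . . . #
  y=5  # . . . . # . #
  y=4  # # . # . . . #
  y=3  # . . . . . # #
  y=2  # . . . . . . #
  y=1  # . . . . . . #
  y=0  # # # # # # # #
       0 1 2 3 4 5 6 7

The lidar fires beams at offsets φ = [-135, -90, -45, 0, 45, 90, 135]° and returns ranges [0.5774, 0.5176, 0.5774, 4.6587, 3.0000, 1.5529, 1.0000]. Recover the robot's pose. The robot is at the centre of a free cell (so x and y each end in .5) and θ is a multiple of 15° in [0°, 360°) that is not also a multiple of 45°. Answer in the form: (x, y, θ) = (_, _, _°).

Enumerate (i+0.5, j+0.5, θ) over the 40 free cells and 16 admissible headings. For each, cast all 7 beams and compare to the given ranges.
  (3.5, 7.5, 300°): beam 1 = 1.5529 ≠ 0.5774 ✗
  (5.5, 1.5, 60°): beam 1 = 0.5176 ≠ 0.5774 ✗
  (3.5, 1.5, 150°): beam 1 = 3.6235 ≠ 0.5774 ✗
  (3.5, 2.5, 120°): beam 1 = 3.6235 ≠ 0.5774 ✗
  …
  (2.5, 7.5, 345°): r_1=0.5774, r_2=0.5176, r_3=0.5774, r_4=4.6587, r_5=3.0000, r_6=1.5529, r_7=1.0000 — all match ✓
Only this pose fits every beam.

(x, y, θ) = (2.5, 7.5, 345°)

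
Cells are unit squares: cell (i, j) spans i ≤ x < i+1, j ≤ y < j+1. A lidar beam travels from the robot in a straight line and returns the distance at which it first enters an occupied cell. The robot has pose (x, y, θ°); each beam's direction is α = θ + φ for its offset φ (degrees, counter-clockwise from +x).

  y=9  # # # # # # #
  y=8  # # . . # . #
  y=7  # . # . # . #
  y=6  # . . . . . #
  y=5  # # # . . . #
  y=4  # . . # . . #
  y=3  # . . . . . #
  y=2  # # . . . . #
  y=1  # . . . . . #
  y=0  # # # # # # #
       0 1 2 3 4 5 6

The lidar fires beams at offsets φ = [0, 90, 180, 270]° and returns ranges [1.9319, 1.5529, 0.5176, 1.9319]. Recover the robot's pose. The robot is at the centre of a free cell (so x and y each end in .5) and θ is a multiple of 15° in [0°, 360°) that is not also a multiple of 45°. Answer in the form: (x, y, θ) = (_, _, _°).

Enumerate (i+0.5, j+0.5, θ) over the 32 free cells and 16 admissible headings. For each, cast all 4 beams and compare to the given ranges.
  (3.5, 3.5, 165°): beam 1 = 2.5882 ≠ 1.9319 ✗
  (5.5, 6.5, 285°): beam 2 = 0.5176 ≠ 1.5529 ✗
  (5.5, 1.5, 285°): beam 1 = 0.5176 ≠ 1.9319 ✗
  …
  (4.5, 6.5, 255°): r_1=1.9319, r_2=1.5529, r_3=0.5176, r_4=1.9319 — all match ✓
Only this pose fits every beam.

(x, y, θ) = (4.5, 6.5, 255°)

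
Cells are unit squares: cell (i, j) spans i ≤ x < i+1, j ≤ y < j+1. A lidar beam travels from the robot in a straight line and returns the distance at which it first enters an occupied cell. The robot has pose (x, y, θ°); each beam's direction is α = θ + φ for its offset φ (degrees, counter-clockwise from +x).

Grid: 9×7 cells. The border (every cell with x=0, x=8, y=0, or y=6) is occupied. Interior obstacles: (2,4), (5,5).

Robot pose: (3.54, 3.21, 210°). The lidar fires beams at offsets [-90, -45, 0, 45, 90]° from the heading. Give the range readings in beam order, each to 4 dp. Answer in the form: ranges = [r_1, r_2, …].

beam 1: φ=-90°, α=120°
  dir = (cos 120°, sin 120°) = (-0.5000, 0.8660); from cell (3,3)
  next x-line at t=1.0800, next y-line at t=0.9122; Δt_x=2.0000, Δt_y=1.1547
    y: enter (3,4) at t=0.9122
    x: enter (2,4) at t=1.0800 ← occupied
  → r_1 = 1.0800
beam 2: φ=-45°, α=165°
  dir = (cos 165°, sin 165°) = (-0.9659, 0.2588); from cell (3,3)
  next x-line at t=0.5590, next y-line at t=3.0523; Δt_x=1.0353, Δt_y=3.8637
    x: enter (2,3) at t=0.5590
    x: enter (1,3) at t=1.5943
    x: enter (0,3) at t=2.6296 ← occupied
  → r_2 = 2.6296
beam 3: φ=0°, α=210°
  dir = (cos 210°, sin 210°) = (-0.8660, -0.5000); from cell (3,3)
  next x-line at t=0.6235, next y-line at t=0.4200; Δt_x=1.1547, Δt_y=2.0000
    y: enter (3,2) at t=0.4200
    x: enter (2,2) at t=0.6235
    x: enter (1,2) at t=1.7782
    y: enter (1,1) at t=2.4200
    x: enter (0,1) at t=2.9329 ← occupied
  → r_3 = 2.9329
beam 4: φ=45°, α=255°
  dir = (cos 255°, sin 255°) = (-0.2588, -0.9659); from cell (3,3)
  next x-line at t=2.0864, next y-line at t=0.2174; Δt_x=3.8637, Δt_y=1.0353
    y: enter (3,2) at t=0.2174
    y: enter (3,1) at t=1.2527
    x: enter (2,1) at t=2.0864
    y: enter (2,0) at t=2.2880 ← occupied
  → r_4 = 2.2880
beam 5: φ=90°, α=300°
  dir = (cos 300°, sin 300°) = (0.5000, -0.8660); from cell (3,3)
  next x-line at t=0.9200, next y-line at t=0.2425; Δt_x=2.0000, Δt_y=1.1547
    y: enter (3,2) at t=0.2425
    x: enter (4,2) at t=0.9200
    y: enter (4,1) at t=1.3972
    y: enter (4,0) at t=2.5519 ← occupied
  → r_5 = 2.5519

ranges = [1.0800, 2.6296, 2.9329, 2.2880, 2.5519]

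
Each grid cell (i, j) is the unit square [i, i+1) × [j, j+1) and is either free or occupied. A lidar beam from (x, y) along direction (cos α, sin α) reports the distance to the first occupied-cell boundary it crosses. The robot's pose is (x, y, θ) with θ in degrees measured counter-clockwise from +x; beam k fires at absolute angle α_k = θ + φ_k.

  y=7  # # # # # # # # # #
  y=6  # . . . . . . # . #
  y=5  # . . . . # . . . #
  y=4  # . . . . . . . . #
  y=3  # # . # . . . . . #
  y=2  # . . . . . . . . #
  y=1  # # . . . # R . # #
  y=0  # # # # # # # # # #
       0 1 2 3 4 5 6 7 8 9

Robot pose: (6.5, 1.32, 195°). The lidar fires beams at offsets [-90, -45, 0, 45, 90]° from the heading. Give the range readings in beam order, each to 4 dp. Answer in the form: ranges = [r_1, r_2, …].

ranges = [3.8098, 0.5774, 0.5176, 0.3695, 0.3313]

beam 1: φ=-90°, α=105°
  direction (-0.2588, 0.9659); cell (6,1); t to first gridline: x 1.9319, y 0.7040 (then +3.8637 / +1.0353)
    (6,2) via y @ 0.7040
    (6,3) via y @ 1.7393
    (5,3) via x @ 1.9319
    (5,4) via y @ 2.7745
    (5,5) via y @ 3.8098  # hit
  → r_1 = 3.8098
beam 2: φ=-45°, α=150°
  direction (-0.8660, 0.5000); cell (6,1); t to first gridline: x 0.5774, y 1.3600 (then +1.1547 / +2.0000)
    (5,1) via x @ 0.5774  # hit
  → r_2 = 0.5774
beam 3: φ=0°, α=195°
  direction (-0.9659, -0.2588); cell (6,1); t to first gridline: x 0.5176, y 1.2364 (then +1.0353 / +3.8637)
    (5,1) via x @ 0.5176  # hit
  → r_3 = 0.5176
beam 4: φ=45°, α=240°
  direction (-0.5000, -0.8660); cell (6,1); t to first gridline: x 1.0000, y 0.3695 (then +2.0000 / +1.1547)
    (6,0) via y @ 0.3695  # hit
  → r_4 = 0.3695
beam 5: φ=90°, α=285°
  direction (0.2588, -0.9659); cell (6,1); t to first gridline: x 1.9319, y 0.3313 (then +3.8637 / +1.0353)
    (6,0) via y @ 0.3313  # hit
  → r_5 = 0.3313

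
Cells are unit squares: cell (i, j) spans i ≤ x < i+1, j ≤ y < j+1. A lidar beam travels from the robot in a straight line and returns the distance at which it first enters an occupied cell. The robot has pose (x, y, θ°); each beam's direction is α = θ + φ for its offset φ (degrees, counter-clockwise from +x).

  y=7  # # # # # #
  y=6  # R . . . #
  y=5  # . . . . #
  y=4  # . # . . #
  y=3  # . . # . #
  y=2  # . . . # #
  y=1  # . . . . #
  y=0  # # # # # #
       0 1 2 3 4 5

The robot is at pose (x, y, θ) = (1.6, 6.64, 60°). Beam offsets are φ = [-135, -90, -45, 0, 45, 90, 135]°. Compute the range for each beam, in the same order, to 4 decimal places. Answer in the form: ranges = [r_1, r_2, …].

ranges = [1.6979, 3.9260, 1.3909, 0.4157, 0.3727, 0.6928, 0.6212]

beam 1: φ=-135°, α=285°
  direction (0.2588, -0.9659); cell (1,6); t to first gridline: x 1.5455, y 0.6626 (then +3.8637 / +1.0353)
    (1,5) via y @ 0.6626
    (2,5) via x @ 1.5455
    (2,4) via y @ 1.6979  # hit
  → r_1 = 1.6979
beam 2: φ=-90°, α=330°
  direction (0.8660, -0.5000); cell (1,6); t to first gridline: x 0.4619, y 1.2800 (then +1.1547 / +2.0000)
    (2,6) via x @ 0.4619
    (2,5) via y @ 1.2800
    (3,5) via x @ 1.6166
    (4,5) via x @ 2.7713
    (4,4) via y @ 3.2800
    (5,4) via x @ 3.9260  # hit
  → r_2 = 3.9260
beam 3: φ=-45°, α=15°
  direction (0.9659, 0.2588); cell (1,6); t to first gridline: x 0.4141, y 1.3909 (then +1.0353 / +3.8637)
    (2,6) via x @ 0.4141
    (2,7) via y @ 1.3909  # hit
  → r_3 = 1.3909
beam 4: φ=0°, α=60°
  direction (0.5000, 0.8660); cell (1,6); t to first gridline: x 0.8000, y 0.4157 (then +2.0000 / +1.1547)
    (1,7) via y @ 0.4157  # hit
  → r_4 = 0.4157
beam 5: φ=45°, α=105°
  direction (-0.2588, 0.9659); cell (1,6); t to first gridline: x 2.3182, y 0.3727 (then +3.8637 / +1.0353)
    (1,7) via y @ 0.3727  # hit
  → r_5 = 0.3727
beam 6: φ=90°, α=150°
  direction (-0.8660, 0.5000); cell (1,6); t to first gridline: x 0.6928, y 0.7200 (then +1.1547 / +2.0000)
    (0,6) via x @ 0.6928  # hit
  → r_6 = 0.6928
beam 7: φ=135°, α=195°
  direction (-0.9659, -0.2588); cell (1,6); t to first gridline: x 0.6212, y 2.4728 (then +1.0353 / +3.8637)
    (0,6) via x @ 0.6212  # hit
  → r_7 = 0.6212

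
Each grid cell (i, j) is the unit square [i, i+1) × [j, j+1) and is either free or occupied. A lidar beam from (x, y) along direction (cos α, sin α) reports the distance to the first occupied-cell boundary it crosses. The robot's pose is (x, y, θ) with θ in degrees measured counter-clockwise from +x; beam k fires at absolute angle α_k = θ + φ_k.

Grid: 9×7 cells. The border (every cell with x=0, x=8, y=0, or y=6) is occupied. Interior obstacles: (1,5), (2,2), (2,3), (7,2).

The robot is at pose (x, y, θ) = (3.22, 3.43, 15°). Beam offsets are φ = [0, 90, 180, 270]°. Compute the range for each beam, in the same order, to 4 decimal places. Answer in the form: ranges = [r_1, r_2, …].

beam 1: φ=0°, α=15°
  dir = (cos 15°, sin 15°) = (0.9659, 0.2588); from cell (3,3)
  next x-line at t=0.8075, next y-line at t=2.2023; Δt_x=1.0353, Δt_y=3.8637
    x: enter (4,3) at t=0.8075
    x: enter (5,3) at t=1.8428
    y: enter (5,4) at t=2.2023
    x: enter (6,4) at t=2.8781
    x: enter (7,4) at t=3.9133
    x: enter (8,4) at t=4.9486 ← occupied
  → r_1 = 4.9486
beam 2: φ=90°, α=105°
  dir = (cos 105°, sin 105°) = (-0.2588, 0.9659); from cell (3,3)
  next x-line at t=0.8500, next y-line at t=0.5901; Δt_x=3.8637, Δt_y=1.0353
    y: enter (3,4) at t=0.5901
    x: enter (2,4) at t=0.8500
    y: enter (2,5) at t=1.6254
    y: enter (2,6) at t=2.6607 ← occupied
  → r_2 = 2.6607
beam 3: φ=180°, α=195°
  dir = (cos 195°, sin 195°) = (-0.9659, -0.2588); from cell (3,3)
  next x-line at t=0.2278, next y-line at t=1.6614; Δt_x=1.0353, Δt_y=3.8637
    x: enter (2,3) at t=0.2278 ← occupied
  → r_3 = 0.2278
beam 4: φ=270°, α=285°
  dir = (cos 285°, sin 285°) = (0.2588, -0.9659); from cell (3,3)
  next x-line at t=3.0137, next y-line at t=0.4452; Δt_x=3.8637, Δt_y=1.0353
    y: enter (3,2) at t=0.4452
    y: enter (3,1) at t=1.4804
    y: enter (3,0) at t=2.5157 ← occupied
  → r_4 = 2.5157

ranges = [4.9486, 2.6607, 0.2278, 2.5157]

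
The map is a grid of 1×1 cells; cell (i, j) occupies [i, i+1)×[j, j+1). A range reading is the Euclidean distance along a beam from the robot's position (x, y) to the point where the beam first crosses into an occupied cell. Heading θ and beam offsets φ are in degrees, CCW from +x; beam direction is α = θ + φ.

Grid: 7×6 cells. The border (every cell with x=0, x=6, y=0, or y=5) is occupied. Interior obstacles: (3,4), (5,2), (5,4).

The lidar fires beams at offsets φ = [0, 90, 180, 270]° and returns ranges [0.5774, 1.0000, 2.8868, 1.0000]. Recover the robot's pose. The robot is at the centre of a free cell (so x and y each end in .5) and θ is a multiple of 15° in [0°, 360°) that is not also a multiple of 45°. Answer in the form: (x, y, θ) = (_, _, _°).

The pose lattice has 17·16 = 272 candidates. Test each by forward raycasting.
  (4.5, 2.5, 30°): beam 2 = 1.7321 ≠ 1.0000 ✗
  (5.5, 3.5, 120°): beam 2 = 5.0000 ≠ 1.0000 ✗
  (2.5, 3.5, 105°): beam 1 = 1.5529 ≠ 0.5774 ✗
  (4.5, 2.5, 330°): beam 2 = 1.7321 ≠ 1.0000 ✗
  (5.5, 3.5, 300°): beam 2 = 0.5774 ≠ 1.0000 ✗
  …
  (4.5, 1.5, 300°): r_1=0.5774, r_2=1.0000, r_3=2.8868, r_4=1.0000 — all match ✓
Unique over the lattice → pose = (4.5, 1.5, 300°).

(x, y, θ) = (4.5, 1.5, 300°)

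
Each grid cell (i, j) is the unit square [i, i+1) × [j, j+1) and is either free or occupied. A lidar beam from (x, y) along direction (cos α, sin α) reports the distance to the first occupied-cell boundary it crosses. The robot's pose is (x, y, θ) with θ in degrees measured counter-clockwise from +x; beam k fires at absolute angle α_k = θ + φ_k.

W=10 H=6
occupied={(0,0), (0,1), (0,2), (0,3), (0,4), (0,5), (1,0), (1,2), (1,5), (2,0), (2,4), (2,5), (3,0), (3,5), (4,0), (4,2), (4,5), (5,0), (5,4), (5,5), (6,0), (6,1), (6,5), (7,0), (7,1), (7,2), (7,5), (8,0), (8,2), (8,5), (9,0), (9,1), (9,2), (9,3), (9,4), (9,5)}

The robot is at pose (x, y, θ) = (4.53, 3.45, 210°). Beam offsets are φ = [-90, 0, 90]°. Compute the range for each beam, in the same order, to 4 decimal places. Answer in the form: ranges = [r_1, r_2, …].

beam 1: φ=-90°, α=120°
  cosα=-0.5000 sinα=0.8660 | (4,3) | tMaxX 1.0600 tMaxY 0.6351 | tΔX 2.0000 tΔY 1.1547
    t=0.6351 [y] (4,4)
    t=1.0600 [x] (3,4)
    t=1.7898 [y] (3,5) — stop
  → r_1 = 1.7898
beam 2: φ=0°, α=210°
  cosα=-0.8660 sinα=-0.5000 | (4,3) | tMaxX 0.6120 tMaxY 0.9000 | tΔX 1.1547 tΔY 2.0000
    t=0.6120 [x] (3,3)
    t=0.9000 [y] (3,2)
    t=1.7667 [x] (2,2)
    t=2.9000 [y] (2,1)
    t=2.9214 [x] (1,1)
    t=4.0761 [x] (0,1) — stop
  → r_2 = 4.0761
beam 3: φ=90°, α=300°
  cosα=0.5000 sinα=-0.8660 | (4,3) | tMaxX 0.9400 tMaxY 0.5196 | tΔX 2.0000 tΔY 1.1547
    t=0.5196 [y] (4,2) — stop
  → r_3 = 0.5196

ranges = [1.7898, 4.0761, 0.5196]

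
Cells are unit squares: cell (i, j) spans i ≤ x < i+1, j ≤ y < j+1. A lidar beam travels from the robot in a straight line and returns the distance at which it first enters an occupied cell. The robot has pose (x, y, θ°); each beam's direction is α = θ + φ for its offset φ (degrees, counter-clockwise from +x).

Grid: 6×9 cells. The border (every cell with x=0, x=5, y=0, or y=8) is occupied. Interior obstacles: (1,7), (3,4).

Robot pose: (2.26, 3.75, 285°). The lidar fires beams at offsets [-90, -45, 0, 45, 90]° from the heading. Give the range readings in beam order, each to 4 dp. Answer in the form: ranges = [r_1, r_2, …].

beam 1: φ=-90°, α=195°
  cosα=-0.9659 sinα=-0.2588 | (2,3) | tMaxX 0.2692 tMaxY 2.8978 | tΔX 1.0353 tΔY 3.8637
    t=0.2692 [x] (1,3)
    t=1.3044 [x] (0,3) — stop
  → r_1 = 1.3044
beam 2: φ=-45°, α=240°
  cosα=-0.5000 sinα=-0.8660 | (2,3) | tMaxX 0.5200 tMaxY 0.8660 | tΔX 2.0000 tΔY 1.1547
    t=0.5200 [x] (1,3)
    t=0.8660 [y] (1,2)
    t=2.0207 [y] (1,1)
    t=2.5200 [x] (0,1) — stop
  → r_2 = 2.5200
beam 3: φ=0°, α=285°
  cosα=0.2588 sinα=-0.9659 | (2,3) | tMaxX 2.8591 tMaxY 0.7765 | tΔX 3.8637 tΔY 1.0353
    t=0.7765 [y] (2,2)
    t=1.8117 [y] (2,1)
    t=2.8470 [y] (2,0) — stop
  → r_3 = 2.8470
beam 4: φ=45°, α=330°
  cosα=0.8660 sinα=-0.5000 | (2,3) | tMaxX 0.8545 tMaxY 1.5000 | tΔX 1.1547 tΔY 2.0000
    t=0.8545 [x] (3,3)
    t=1.5000 [y] (3,2)
    t=2.0092 [x] (4,2)
    t=3.1639 [x] (5,2) — stop
  → r_4 = 3.1639
beam 5: φ=90°, α=15°
  cosα=0.9659 sinα=0.2588 | (2,3) | tMaxX 0.7661 tMaxY 0.9659 | tΔX 1.0353 tΔY 3.8637
    t=0.7661 [x] (3,3)
    t=0.9659 [y] (3,4) — stop
  → r_5 = 0.9659

ranges = [1.3044, 2.5200, 2.8470, 3.1639, 0.9659]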